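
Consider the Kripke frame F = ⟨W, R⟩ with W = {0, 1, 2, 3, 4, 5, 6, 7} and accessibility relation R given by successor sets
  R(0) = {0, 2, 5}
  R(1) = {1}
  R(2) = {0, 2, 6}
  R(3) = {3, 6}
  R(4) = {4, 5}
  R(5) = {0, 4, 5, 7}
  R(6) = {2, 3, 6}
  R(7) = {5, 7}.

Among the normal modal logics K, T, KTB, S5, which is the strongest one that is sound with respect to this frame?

KTB

Reflexive (axiom T): yes — every world is R-related to itself.
Symmetric (axiom B): yes — every pair in R has its reverse in R.
Euclidean (axiom 5): no — 0 R 2 and 0 R 5, but not 2 R 5.
So F validates K, T, KTB; S5 would additionally require R to be Euclidean. The strongest is KTB.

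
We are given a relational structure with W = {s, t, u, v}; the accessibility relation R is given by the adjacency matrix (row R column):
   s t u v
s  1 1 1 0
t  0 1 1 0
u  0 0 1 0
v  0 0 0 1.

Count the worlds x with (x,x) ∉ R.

R is reflexive; there are no such worlds.

0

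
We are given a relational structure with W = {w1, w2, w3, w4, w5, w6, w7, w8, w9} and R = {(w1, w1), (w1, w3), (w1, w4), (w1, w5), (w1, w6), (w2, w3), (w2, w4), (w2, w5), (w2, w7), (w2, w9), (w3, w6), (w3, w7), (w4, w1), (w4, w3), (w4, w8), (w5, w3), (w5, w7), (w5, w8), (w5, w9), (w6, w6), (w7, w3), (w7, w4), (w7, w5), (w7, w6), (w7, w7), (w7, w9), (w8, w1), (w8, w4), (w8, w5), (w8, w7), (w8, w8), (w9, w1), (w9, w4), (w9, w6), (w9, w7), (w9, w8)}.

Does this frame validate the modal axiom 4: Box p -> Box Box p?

The schema 4 characterises exactly the transitive frames.
Transitive: no — w1 R w3 and w3 R w7, but not w1 R w7.

No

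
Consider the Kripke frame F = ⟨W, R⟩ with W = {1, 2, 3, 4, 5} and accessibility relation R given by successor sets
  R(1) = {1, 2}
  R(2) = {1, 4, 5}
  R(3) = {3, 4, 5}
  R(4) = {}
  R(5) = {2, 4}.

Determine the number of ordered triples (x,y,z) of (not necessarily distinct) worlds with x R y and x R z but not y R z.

16

Enumerating: (1,2,2), (2,1,4), (2,1,5), (2,4,1), (2,4,4), (2,4,5), (2,5,1), (2,5,5), (3,4,3), (3,4,4), (3,4,5), (3,5,3), (3,5,5), (5,2,2), (5,4,2), (5,4,4).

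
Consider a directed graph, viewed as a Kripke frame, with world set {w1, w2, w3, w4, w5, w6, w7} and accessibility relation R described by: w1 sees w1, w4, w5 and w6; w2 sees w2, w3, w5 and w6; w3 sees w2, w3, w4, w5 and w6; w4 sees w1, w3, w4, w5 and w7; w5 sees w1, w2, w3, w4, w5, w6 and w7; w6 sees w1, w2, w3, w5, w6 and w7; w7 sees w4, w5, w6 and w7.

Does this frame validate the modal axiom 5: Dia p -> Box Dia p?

No

Axiom 5 corresponds to the accessibility relation being Euclidean.
Euclidean: no — w1 R w4 and w1 R w6, but not w4 R w6.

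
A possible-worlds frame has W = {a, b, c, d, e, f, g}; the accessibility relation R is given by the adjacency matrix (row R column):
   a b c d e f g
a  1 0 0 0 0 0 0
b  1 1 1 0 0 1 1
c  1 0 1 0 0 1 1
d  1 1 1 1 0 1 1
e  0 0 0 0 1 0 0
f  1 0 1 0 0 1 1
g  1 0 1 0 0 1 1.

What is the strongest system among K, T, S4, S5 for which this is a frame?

Reflexive (axiom T): yes — every world is R-related to itself.
Transitive (axiom 4): yes — every two-step R-path is closed by a direct edge.
Euclidean (axiom 5): no — b R a and b R c, but not a R c.
So F validates K, T, S4; S5 would additionally require R to be Euclidean. The strongest is S4.

S4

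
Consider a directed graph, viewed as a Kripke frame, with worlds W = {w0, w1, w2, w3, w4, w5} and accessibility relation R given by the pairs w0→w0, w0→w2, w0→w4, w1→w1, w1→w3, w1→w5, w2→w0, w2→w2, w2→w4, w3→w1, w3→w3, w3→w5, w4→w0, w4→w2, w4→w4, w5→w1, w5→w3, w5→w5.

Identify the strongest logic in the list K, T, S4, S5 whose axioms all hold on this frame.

S5

Reflexive (axiom T): yes — every world is R-related to itself.
Transitive (axiom 4): yes — every two-step R-path is closed by a direct edge.
Euclidean (axiom 5): yes — any two successors of a common world are R-related.
So F validates K, T, S4, S5. The strongest is S5.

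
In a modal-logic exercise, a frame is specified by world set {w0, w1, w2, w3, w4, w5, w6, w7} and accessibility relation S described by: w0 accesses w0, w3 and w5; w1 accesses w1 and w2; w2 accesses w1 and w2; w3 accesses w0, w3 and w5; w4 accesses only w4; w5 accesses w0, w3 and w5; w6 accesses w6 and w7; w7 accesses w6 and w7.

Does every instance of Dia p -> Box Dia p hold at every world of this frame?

Yes

Axiom 5 corresponds to the accessibility relation being Euclidean.
Euclidean: yes — any two successors of a common world are S-related.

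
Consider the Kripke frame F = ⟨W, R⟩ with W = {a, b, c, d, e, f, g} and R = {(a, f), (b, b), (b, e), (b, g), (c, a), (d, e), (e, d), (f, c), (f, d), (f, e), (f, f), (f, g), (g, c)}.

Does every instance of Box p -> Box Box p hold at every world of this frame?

Axiom 4 corresponds to the accessibility relation being transitive.
Transitive: no — a R f and f R c, but not a R c.

No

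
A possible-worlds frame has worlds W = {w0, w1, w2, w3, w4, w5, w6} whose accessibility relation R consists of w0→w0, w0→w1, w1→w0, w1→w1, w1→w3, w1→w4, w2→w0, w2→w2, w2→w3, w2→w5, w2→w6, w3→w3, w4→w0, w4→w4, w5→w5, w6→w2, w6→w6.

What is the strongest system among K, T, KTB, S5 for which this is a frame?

Reflexive (axiom T): yes — every world is R-related to itself.
Symmetric (axiom B): no — w1 R w3 but not w3 R w1.
Euclidean (axiom 5): no — w1 R w0 and w1 R w3, but not w0 R w3.
So F validates K, T; KTB would additionally require R to be symmetric. The strongest is T.

T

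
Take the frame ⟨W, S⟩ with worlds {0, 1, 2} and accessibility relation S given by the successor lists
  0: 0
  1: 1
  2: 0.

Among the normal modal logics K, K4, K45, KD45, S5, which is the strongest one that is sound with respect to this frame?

KD45

Transitive (axiom 4): yes — every two-step S-path is closed by a direct edge.
Euclidean (axiom 5): yes — any two successors of a common world are S-related.
Serial (axiom D): yes — every world has a successor (e.g. 0 S 0).
Reflexive (axiom T): no — 2 is not related to itself.
So F validates K, K4, K45, KD45; S5 would additionally require S to be reflexive. The strongest is KD45.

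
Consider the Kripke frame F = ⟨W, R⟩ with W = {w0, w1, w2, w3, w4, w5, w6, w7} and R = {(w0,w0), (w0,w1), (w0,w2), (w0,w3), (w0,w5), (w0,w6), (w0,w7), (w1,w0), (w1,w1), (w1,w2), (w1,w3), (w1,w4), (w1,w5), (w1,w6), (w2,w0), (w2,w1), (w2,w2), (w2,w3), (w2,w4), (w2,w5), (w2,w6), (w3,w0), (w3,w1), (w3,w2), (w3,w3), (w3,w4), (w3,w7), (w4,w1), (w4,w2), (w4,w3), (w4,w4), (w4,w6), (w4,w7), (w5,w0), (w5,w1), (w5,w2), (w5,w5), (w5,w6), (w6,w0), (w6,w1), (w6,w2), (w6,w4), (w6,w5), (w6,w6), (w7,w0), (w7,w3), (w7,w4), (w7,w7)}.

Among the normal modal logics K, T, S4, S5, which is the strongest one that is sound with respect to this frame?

Reflexive (axiom T): yes — every world is R-related to itself.
Transitive (axiom 4): no — w0 R w1 and w1 R w4, but not w0 R w4.
Euclidean (axiom 5): no — w0 R w1 and w0 R w7, but not w1 R w7.
So F validates K, T; S4 would additionally require R to be transitive. The strongest is T.

T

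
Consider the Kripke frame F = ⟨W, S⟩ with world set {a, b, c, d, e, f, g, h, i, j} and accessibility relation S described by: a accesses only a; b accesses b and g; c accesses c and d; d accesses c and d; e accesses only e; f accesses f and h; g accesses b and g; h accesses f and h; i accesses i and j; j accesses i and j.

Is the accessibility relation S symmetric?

Yes

Symmetric: yes — every pair in S has its reverse in S.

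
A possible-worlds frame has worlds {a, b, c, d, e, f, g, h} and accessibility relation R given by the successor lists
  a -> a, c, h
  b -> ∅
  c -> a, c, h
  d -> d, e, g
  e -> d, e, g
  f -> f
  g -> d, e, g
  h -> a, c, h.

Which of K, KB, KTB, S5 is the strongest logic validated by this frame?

Symmetric (axiom B): yes — every pair in R has its reverse in R.
Reflexive (axiom T): no — b is not related to itself.
Euclidean (axiom 5): yes — any two successors of a common world are R-related.
So F validates K, KB; KTB would additionally require R to be reflexive. The strongest is KB.

KB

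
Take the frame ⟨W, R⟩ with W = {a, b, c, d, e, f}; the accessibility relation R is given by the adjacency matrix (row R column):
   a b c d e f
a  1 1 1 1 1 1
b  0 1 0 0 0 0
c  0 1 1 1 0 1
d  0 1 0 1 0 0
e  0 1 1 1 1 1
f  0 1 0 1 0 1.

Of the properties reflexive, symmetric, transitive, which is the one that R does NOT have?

symmetric

Reflexive: yes — every world is R-related to itself.
Symmetric: no — a R b but not b R a.
Transitive: yes — every two-step R-path is closed by a direct edge.
Only symmetric fails.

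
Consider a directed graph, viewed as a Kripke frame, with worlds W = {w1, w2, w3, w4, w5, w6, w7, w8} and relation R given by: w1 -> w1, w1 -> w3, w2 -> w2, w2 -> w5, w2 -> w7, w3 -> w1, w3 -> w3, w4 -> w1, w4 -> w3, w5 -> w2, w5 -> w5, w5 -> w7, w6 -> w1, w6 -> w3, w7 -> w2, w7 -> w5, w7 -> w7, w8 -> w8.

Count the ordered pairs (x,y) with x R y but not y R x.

Enumerating: (w4,w1), (w4,w3), (w6,w1), (w6,w3).

4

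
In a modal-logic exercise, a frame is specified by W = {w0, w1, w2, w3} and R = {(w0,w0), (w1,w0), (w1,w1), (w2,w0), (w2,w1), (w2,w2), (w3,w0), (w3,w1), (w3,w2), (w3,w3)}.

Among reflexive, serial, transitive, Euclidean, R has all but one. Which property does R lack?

Reflexive: yes — every world is R-related to itself.
Serial: yes — every world has a successor (e.g. w0 R w0).
Transitive: yes — every two-step R-path is closed by a direct edge.
Euclidean: no — w2 R w0 and w2 R w1, but not w0 R w1.
Only Euclidean fails.

Euclidean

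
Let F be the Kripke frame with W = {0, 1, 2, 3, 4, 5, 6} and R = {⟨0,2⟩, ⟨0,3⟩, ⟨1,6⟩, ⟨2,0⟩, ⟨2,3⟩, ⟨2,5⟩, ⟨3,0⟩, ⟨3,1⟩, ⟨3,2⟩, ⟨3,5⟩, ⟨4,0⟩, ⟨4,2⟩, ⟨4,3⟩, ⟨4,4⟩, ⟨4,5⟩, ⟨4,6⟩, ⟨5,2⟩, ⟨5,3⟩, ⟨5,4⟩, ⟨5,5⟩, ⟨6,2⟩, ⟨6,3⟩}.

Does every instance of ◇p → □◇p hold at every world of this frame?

The schema 5 characterises exactly the Euclidean frames.
Euclidean: no — 2 R 0 and 2 R 5, but not 0 R 5.

No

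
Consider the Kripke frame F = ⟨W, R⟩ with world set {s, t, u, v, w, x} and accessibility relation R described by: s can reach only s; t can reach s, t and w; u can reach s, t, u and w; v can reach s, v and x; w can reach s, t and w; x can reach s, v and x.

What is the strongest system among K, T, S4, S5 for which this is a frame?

Reflexive (axiom T): yes — every world is R-related to itself.
Transitive (axiom 4): yes — every two-step R-path is closed by a direct edge.
Euclidean (axiom 5): no — t R s and t R w, but not s R w.
So F validates K, T, S4; S5 would additionally require R to be Euclidean. The strongest is S4.

S4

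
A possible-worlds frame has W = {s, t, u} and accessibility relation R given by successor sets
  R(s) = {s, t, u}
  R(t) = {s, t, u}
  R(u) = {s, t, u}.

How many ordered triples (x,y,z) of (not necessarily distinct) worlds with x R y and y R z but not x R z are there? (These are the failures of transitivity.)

0

R is transitive; there are no such tuples.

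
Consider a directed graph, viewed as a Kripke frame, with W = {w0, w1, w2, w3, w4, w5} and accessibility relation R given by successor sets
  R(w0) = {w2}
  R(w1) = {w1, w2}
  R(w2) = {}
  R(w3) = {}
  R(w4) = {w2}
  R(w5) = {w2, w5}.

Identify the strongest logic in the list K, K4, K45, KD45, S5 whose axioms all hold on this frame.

Transitive (axiom 4): yes — every two-step R-path is closed by a direct edge.
Euclidean (axiom 5): no — w0 R w2 and w0 R w2, but not w2 R w2.
Serial (axiom D): no — w2 has no R-successor.
Reflexive (axiom T): no — w0 is not related to itself.
So F validates K, K4; K45 would additionally require R to be Euclidean. The strongest is K4.

K4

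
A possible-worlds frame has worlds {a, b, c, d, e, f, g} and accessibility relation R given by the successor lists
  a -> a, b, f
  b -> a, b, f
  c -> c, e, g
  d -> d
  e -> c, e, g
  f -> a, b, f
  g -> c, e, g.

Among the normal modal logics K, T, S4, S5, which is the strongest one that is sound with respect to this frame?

Reflexive (axiom T): yes — every world is R-related to itself.
Transitive (axiom 4): yes — every two-step R-path is closed by a direct edge.
Euclidean (axiom 5): yes — any two successors of a common world are R-related.
So F validates K, T, S4, S5. The strongest is S5.

S5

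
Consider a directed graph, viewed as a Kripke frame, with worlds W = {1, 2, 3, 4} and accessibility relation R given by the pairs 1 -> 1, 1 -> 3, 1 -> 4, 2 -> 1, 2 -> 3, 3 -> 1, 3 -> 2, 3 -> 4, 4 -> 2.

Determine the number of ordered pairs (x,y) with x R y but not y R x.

Enumerating: (1,4), (2,1), (3,4), (4,2).

4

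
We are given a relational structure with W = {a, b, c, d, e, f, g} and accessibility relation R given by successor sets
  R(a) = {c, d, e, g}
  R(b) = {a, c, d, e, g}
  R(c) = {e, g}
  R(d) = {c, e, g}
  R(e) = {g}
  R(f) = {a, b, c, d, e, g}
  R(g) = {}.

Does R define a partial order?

No

Reflexive: no — a is not related to itself.
Transitive: yes — every two-step R-path is closed by a direct edge.
Antisymmetric: yes — no distinct pair is related both ways.
So R is not a partial order.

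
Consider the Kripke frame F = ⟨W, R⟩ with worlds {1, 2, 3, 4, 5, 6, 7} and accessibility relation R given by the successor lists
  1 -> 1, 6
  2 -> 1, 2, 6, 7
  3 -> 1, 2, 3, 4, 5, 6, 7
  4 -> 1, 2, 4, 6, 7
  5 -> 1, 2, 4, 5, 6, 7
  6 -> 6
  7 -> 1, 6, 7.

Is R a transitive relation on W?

Yes

Transitive: yes — every two-step R-path is closed by a direct edge.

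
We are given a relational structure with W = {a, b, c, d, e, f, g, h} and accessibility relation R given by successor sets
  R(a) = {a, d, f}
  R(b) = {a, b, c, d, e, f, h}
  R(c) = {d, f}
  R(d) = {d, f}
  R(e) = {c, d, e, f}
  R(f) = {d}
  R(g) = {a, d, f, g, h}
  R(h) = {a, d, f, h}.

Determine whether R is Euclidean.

Euclidean: no — b R a and b R c, but not a R c.

No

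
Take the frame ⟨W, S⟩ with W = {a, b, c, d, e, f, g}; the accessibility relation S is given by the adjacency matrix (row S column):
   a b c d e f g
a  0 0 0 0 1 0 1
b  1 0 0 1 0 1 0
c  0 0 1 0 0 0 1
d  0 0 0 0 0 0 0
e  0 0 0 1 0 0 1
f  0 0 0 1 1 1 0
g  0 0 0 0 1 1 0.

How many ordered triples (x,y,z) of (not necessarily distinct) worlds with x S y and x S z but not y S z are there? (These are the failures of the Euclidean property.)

22

Enumerating: (a,e,e), (a,g,g), (b,a,a), (b,a,d), (b,a,f), (b,d,a), (b,d,d), (b,d,f), (b,f,a), (c,g,c), (c,g,g), (e,d,d), … and 10 more.
Total: 22.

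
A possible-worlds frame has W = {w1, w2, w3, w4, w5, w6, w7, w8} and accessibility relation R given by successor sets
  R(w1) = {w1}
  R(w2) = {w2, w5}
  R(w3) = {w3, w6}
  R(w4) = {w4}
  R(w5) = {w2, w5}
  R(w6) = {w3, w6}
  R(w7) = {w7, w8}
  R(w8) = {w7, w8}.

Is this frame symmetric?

Yes

Symmetric: yes — every pair in R has its reverse in R.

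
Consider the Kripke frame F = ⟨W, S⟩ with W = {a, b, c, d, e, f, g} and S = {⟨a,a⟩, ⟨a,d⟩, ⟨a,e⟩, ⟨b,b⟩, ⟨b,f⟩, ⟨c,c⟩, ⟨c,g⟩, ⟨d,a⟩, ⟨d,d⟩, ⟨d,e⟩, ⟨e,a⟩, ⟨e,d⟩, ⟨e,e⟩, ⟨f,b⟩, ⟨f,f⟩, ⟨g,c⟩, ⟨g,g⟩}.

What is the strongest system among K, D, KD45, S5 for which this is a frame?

S5

Serial (axiom D): yes — every world has a successor (e.g. a S a).
Euclidean (axiom 5): yes — any two successors of a common world are S-related.
Transitive (axiom 4): yes — every two-step S-path is closed by a direct edge.
Reflexive (axiom T): yes — every world is S-related to itself.
So F validates K, D, KD45, S5. The strongest is S5.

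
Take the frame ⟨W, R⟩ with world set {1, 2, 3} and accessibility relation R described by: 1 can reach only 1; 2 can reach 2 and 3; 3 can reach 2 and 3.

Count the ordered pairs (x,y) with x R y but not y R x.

R is symmetric; there are no such tuples.

0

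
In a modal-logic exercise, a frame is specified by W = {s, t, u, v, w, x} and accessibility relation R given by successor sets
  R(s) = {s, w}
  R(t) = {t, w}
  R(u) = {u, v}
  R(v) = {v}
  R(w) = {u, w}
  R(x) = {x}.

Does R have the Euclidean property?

No

Euclidean: no — s R w and s R s, but not w R s.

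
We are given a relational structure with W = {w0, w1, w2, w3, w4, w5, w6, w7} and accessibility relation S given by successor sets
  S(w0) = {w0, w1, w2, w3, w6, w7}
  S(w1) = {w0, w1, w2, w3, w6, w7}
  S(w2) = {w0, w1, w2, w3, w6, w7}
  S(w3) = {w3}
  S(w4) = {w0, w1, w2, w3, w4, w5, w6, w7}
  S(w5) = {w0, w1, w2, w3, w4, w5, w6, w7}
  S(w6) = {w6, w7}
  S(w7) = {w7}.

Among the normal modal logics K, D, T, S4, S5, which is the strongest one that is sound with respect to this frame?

S4

Serial (axiom D): yes — every world has a successor (e.g. w0 S w0).
Reflexive (axiom T): yes — every world is S-related to itself.
Transitive (axiom 4): yes — every two-step S-path is closed by a direct edge.
Euclidean (axiom 5): no — w0 S w3 and w0 S w1, but not w3 S w1.
So F validates K, D, T, S4; S5 would additionally require S to be Euclidean. The strongest is S4.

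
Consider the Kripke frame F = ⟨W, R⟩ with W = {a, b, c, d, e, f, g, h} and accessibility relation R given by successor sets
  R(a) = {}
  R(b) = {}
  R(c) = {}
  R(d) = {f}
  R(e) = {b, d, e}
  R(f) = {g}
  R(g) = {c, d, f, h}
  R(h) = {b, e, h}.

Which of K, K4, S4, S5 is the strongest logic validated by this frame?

K

Transitive (axiom 4): no — d R f and f R g, but not d R g.
Reflexive (axiom T): no — a is not related to itself.
Euclidean (axiom 5): no — e R b and e R d, but not b R d.
So F validates K; K4 would additionally require R to be transitive. The strongest is K.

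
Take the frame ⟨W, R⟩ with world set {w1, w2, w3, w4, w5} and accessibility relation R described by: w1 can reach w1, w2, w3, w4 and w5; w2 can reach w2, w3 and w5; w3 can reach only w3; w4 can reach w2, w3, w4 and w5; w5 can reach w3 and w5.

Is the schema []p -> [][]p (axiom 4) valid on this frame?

The schema 4 characterises exactly the transitive frames.
Transitive: yes — every two-step R-path is closed by a direct edge.

Yes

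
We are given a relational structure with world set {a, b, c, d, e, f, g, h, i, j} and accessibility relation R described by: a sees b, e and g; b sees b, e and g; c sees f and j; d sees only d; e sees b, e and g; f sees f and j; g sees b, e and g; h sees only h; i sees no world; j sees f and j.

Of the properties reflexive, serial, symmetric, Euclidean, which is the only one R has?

Euclidean

Reflexive: no — a is not related to itself.
Serial: no — i has no R-successor.
Symmetric: no — a R b but not b R a.
Euclidean: yes — any two successors of a common world are R-related.
Only Euclidean holds.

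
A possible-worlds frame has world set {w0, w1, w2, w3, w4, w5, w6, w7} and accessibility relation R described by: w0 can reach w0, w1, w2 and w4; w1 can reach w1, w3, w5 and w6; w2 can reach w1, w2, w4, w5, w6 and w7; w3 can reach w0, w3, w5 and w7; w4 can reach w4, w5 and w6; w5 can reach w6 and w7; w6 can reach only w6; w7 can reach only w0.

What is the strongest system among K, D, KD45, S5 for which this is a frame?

D

Serial (axiom D): yes — every world has a successor (e.g. w0 R w0).
Euclidean (axiom 5): no — w0 R w1 and w0 R w2, but not w1 R w2.
Transitive (axiom 4): no — w0 R w1 and w1 R w3, but not w0 R w3.
Reflexive (axiom T): no — w5 is not related to itself.
So F validates K, D; KD45 would additionally require R to be Euclidean and transitive. The strongest is D.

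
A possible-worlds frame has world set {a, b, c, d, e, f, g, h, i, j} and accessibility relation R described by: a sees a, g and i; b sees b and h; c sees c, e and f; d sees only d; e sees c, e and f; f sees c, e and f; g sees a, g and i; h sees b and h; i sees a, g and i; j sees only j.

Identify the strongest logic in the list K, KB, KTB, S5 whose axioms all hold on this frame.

S5

Symmetric (axiom B): yes — every pair in R has its reverse in R.
Reflexive (axiom T): yes — every world is R-related to itself.
Euclidean (axiom 5): yes — any two successors of a common world are R-related.
So F validates K, KB, KTB, S5. The strongest is S5.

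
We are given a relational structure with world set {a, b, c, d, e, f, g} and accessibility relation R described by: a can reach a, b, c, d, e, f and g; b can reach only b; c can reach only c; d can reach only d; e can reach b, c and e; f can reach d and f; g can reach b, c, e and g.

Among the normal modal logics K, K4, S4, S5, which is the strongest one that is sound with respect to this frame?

S4

Transitive (axiom 4): yes — every two-step R-path is closed by a direct edge.
Reflexive (axiom T): yes — every world is R-related to itself.
Euclidean (axiom 5): no — a R b and a R c, but not b R c.
So F validates K, K4, S4; S5 would additionally require R to be Euclidean. The strongest is S4.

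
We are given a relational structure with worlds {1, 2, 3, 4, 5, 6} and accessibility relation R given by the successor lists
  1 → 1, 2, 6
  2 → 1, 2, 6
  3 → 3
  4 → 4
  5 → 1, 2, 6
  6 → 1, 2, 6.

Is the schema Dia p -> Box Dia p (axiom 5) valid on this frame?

Yes

Axiom 5 corresponds to the accessibility relation being Euclidean.
Euclidean: yes — any two successors of a common world are R-related.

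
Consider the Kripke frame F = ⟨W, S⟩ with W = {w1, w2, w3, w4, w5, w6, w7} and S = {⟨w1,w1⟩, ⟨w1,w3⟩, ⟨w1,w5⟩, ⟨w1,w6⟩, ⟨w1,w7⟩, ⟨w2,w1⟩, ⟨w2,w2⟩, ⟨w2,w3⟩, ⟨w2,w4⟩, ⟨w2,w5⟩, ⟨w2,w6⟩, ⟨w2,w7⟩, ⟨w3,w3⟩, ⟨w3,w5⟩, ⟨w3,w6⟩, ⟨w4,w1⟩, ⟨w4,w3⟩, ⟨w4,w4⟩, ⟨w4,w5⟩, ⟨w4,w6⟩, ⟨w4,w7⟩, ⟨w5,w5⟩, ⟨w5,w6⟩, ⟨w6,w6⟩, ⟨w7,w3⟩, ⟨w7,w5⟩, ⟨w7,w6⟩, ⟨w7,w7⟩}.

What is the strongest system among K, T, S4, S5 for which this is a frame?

S4

Reflexive (axiom T): yes — every world is S-related to itself.
Transitive (axiom 4): yes — every two-step S-path is closed by a direct edge.
Euclidean (axiom 5): no — w1 S w3 and w1 S w7, but not w3 S w7.
So F validates K, T, S4; S5 would additionally require S to be Euclidean. The strongest is S4.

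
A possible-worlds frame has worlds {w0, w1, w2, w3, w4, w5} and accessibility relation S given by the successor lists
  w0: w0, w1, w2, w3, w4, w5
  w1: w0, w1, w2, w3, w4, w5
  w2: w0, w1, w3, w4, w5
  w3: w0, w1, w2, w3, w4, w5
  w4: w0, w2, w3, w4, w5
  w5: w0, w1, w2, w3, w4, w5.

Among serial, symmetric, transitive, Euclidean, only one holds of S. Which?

serial

Serial: yes — every world has a successor (e.g. w0 S w0).
Symmetric: no — w1 S w4 but not w4 S w1.
Transitive: no — w4 S w0 and w0 S w1, but not w4 S w1.
Euclidean: no — w0 S w4 and w0 S w1, but not w4 S w1.
Only serial holds.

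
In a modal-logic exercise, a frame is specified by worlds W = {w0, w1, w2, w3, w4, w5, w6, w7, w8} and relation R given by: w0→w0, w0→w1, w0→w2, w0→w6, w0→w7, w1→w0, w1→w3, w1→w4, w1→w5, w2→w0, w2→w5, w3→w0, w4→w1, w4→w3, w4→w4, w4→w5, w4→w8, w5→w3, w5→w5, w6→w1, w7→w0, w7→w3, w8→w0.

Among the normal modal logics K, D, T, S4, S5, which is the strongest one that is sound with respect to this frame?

D

Serial (axiom D): yes — every world has a successor (e.g. w0 R w0).
Reflexive (axiom T): no — w1 is not related to itself.
Transitive (axiom 4): no — w0 R w1 and w1 R w3, but not w0 R w3.
Euclidean (axiom 5): no — w0 R w1 and w0 R w2, but not w1 R w2.
So F validates K, D; T would additionally require R to be reflexive. The strongest is D.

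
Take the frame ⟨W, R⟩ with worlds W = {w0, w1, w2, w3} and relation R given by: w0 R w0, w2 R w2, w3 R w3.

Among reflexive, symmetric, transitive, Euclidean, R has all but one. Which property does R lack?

reflexive

Reflexive: no — w1 is not related to itself.
Symmetric: yes — every pair in R has its reverse in R.
Transitive: yes — every two-step R-path is closed by a direct edge.
Euclidean: yes — any two successors of a common world are R-related.
Only reflexive fails.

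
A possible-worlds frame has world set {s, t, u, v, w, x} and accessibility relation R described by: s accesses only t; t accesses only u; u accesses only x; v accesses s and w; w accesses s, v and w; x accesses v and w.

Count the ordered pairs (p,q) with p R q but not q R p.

7

Enumerating: (s,t), (t,u), (u,x), (v,s), (w,s), (x,v), (x,w).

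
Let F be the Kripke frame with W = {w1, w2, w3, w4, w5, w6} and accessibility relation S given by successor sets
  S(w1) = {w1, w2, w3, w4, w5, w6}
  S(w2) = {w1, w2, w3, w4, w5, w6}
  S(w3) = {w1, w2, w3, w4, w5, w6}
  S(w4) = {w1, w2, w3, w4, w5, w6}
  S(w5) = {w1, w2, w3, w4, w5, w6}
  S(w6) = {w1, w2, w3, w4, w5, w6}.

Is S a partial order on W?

Reflexive: yes — every world is S-related to itself.
Transitive: yes — every two-step S-path is closed by a direct edge.
Antisymmetric: no — w1 S w2 and w2 S w1 with w1 ≠ w2.
So S is not a partial order.

No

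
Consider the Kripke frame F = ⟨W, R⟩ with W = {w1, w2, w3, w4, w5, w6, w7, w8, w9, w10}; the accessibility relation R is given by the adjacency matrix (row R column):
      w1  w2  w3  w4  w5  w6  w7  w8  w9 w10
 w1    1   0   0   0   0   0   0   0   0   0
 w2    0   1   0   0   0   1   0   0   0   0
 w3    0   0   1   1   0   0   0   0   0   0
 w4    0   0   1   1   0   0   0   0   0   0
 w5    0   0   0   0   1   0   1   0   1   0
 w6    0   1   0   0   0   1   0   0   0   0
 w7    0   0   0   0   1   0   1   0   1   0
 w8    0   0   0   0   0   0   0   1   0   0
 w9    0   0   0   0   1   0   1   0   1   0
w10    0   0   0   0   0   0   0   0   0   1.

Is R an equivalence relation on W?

Reflexive: yes — every world is R-related to itself.
Symmetric: yes — every pair in R has its reverse in R.
Transitive: yes — every two-step R-path is closed by a direct edge.
So R is an equivalence relation.

Yes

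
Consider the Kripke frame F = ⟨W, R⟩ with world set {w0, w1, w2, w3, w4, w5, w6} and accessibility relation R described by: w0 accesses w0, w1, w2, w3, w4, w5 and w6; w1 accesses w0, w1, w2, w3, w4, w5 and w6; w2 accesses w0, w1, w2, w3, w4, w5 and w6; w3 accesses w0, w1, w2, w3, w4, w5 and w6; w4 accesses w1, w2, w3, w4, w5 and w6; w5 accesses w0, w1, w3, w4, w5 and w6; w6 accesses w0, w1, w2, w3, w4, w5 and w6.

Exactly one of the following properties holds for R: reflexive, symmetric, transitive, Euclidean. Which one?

Reflexive: yes — every world is R-related to itself.
Symmetric: no — w0 R w4 but not w4 R w0.
Transitive: no — w4 R w1 and w1 R w0, but not w4 R w0.
Euclidean: no — w0 R w5 and w0 R w2, but not w5 R w2.
Only reflexive holds.

reflexive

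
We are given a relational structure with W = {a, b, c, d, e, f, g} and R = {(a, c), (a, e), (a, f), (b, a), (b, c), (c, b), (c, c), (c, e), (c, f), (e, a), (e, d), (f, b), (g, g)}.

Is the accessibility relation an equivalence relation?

Reflexive: no — a is not related to itself.
Symmetric: no — a R c but not c R a.
Transitive: no — a R c and c R b, but not a R b.
So R is not an equivalence relation.

No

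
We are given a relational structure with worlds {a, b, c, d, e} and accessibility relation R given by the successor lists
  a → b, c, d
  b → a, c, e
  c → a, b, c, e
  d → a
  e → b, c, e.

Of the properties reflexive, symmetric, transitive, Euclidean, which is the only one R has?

Reflexive: no — a is not related to itself.
Symmetric: yes — every pair in R has its reverse in R.
Transitive: no — a R b and b R e, but not a R e.
Euclidean: no — a R b and a R d, but not b R d.
Only symmetric holds.

symmetric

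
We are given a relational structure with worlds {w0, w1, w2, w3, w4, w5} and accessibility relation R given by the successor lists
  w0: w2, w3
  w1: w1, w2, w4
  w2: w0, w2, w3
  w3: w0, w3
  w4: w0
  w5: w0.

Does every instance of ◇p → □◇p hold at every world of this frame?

By correspondence theory, 5 is valid on a frame iff R is Euclidean.
Euclidean: no — w0 R w3 and w0 R w2, but not w3 R w2.

No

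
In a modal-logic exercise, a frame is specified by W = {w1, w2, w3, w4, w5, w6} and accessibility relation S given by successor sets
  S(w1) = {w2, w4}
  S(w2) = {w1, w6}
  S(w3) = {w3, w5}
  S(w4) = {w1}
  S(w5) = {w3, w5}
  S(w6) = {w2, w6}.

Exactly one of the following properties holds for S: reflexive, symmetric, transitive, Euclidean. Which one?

symmetric

Reflexive: no — w1 is not related to itself.
Symmetric: yes — every pair in S has its reverse in S.
Transitive: no — w1 S w2 and w2 S w6, but not w1 S w6.
Euclidean: no — w1 S w2 and w1 S w4, but not w2 S w4.
Only symmetric holds.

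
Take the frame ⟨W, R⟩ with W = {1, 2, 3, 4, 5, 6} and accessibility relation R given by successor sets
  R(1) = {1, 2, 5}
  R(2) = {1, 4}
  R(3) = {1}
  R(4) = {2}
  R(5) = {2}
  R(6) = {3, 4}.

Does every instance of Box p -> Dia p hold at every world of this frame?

Yes

By correspondence theory, D is valid on a frame iff R is serial.
Serial: yes — every world has a successor (e.g. 1 R 1).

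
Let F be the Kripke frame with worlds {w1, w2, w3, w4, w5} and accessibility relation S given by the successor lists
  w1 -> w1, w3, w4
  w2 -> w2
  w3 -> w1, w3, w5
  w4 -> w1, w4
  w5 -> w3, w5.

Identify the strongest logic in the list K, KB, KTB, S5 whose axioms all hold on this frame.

KTB

Symmetric (axiom B): yes — every pair in S has its reverse in S.
Reflexive (axiom T): yes — every world is S-related to itself.
Euclidean (axiom 5): no — w1 S w3 and w1 S w4, but not w3 S w4.
So F validates K, KB, KTB; S5 would additionally require S to be Euclidean. The strongest is KTB.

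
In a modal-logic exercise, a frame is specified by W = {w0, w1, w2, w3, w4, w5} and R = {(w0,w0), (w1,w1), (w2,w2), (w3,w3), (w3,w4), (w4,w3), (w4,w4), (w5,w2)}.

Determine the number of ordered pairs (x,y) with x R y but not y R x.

Enumerating: (w5,w2).

1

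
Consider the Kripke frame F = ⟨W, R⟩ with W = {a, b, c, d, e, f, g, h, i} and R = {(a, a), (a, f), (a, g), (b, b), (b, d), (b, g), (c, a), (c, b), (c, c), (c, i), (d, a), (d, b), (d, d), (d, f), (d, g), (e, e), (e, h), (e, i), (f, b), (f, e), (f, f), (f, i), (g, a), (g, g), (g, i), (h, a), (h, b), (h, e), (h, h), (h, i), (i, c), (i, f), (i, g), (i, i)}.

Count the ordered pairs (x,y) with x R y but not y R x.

13

Enumerating: (a,f), (b,g), (c,a), (c,b), (d,a), (d,f), (d,g), (e,i), (f,b), (f,e), (h,a), (h,b), (h,i).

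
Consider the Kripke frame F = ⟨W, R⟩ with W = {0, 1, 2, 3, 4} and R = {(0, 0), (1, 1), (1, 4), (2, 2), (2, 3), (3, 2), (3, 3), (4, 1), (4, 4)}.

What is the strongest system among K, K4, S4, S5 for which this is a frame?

S5

Transitive (axiom 4): yes — every two-step R-path is closed by a direct edge.
Reflexive (axiom T): yes — every world is R-related to itself.
Euclidean (axiom 5): yes — any two successors of a common world are R-related.
So F validates K, K4, S4, S5. The strongest is S5.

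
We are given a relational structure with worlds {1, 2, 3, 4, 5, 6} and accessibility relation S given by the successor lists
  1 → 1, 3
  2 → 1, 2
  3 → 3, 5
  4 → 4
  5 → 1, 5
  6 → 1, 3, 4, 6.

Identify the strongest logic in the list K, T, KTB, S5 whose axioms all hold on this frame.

Reflexive (axiom T): yes — every world is S-related to itself.
Symmetric (axiom B): no — 1 S 3 but not 3 S 1.
Euclidean (axiom 5): no — 6 S 1 and 6 S 4, but not 1 S 4.
So F validates K, T; KTB would additionally require S to be symmetric. The strongest is T.

T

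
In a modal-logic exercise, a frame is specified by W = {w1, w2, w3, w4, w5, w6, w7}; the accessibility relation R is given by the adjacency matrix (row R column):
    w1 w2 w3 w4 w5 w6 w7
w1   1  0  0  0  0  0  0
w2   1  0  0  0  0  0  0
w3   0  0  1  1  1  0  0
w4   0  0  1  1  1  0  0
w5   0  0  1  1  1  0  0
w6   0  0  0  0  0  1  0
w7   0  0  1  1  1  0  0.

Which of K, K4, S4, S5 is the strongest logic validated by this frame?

Transitive (axiom 4): yes — every two-step R-path is closed by a direct edge.
Reflexive (axiom T): no — w2 is not related to itself.
Euclidean (axiom 5): yes — any two successors of a common world are R-related.
So F validates K, K4; S4 would additionally require R to be reflexive. The strongest is K4.

K4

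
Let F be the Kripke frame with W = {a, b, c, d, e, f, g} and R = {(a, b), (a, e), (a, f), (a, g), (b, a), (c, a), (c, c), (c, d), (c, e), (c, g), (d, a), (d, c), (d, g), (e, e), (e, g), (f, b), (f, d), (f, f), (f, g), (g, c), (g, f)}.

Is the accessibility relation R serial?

Serial: yes — every world has a successor (e.g. a R b).

Yes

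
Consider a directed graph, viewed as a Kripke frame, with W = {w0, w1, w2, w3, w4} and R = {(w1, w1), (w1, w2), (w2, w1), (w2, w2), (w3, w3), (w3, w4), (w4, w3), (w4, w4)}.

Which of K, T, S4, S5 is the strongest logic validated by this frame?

Reflexive (axiom T): no — w0 is not related to itself.
Transitive (axiom 4): yes — every two-step R-path is closed by a direct edge.
Euclidean (axiom 5): yes — any two successors of a common world are R-related.
So F validates K; T would additionally require R to be reflexive. The strongest is K.

K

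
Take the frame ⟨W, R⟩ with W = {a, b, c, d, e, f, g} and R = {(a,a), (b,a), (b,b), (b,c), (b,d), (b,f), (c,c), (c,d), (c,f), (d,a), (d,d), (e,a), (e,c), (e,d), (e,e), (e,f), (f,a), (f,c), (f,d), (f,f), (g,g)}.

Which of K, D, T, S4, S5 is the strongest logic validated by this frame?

Serial (axiom D): yes — every world has a successor (e.g. a R a).
Reflexive (axiom T): yes — every world is R-related to itself.
Transitive (axiom 4): no — c R d and d R a, but not c R a.
Euclidean (axiom 5): no — b R a and b R c, but not a R c.
So F validates K, D, T; S4 would additionally require R to be transitive. The strongest is T.

T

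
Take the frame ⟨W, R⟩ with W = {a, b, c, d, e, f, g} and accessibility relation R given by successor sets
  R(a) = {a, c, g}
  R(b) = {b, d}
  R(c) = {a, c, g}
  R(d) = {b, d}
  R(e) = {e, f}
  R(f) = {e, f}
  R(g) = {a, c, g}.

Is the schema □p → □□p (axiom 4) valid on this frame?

By correspondence theory, 4 is valid on a frame iff R is transitive.
Transitive: yes — every two-step R-path is closed by a direct edge.

Yes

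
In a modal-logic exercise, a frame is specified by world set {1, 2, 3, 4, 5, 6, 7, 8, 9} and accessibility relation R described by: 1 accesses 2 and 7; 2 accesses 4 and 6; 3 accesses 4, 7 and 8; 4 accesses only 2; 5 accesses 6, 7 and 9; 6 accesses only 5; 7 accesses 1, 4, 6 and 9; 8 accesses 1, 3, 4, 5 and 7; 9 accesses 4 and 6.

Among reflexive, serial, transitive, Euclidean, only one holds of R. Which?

Reflexive: no — 1 is not related to itself.
Serial: yes — every world has a successor (e.g. 1 R 2).
Transitive: no — 1 R 2 and 2 R 4, but not 1 R 4.
Euclidean: no — 1 R 2 and 1 R 7, but not 2 R 7.
Only serial holds.

serial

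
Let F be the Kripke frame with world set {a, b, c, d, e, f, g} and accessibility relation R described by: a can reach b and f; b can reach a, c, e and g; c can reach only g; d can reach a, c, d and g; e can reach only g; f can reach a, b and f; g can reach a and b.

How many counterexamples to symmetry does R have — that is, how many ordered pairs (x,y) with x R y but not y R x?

9

Enumerating: (b,c), (b,e), (c,g), (d,a), (d,c), (d,g), (e,g), (f,b), (g,a).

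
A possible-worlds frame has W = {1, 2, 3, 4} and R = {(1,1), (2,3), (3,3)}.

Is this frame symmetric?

Symmetric: no — 2 R 3 but not 3 R 2.

No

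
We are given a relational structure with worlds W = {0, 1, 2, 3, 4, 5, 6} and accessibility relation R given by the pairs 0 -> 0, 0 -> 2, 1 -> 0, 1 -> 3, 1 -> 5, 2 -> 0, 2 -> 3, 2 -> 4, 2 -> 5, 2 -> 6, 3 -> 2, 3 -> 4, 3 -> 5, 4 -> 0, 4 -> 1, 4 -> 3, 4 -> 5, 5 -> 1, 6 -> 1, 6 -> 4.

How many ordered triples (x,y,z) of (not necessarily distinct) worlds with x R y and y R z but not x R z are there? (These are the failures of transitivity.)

Enumerating: (0,2,3), (0,2,4), (0,2,5), (0,2,6), (1,0,2), (1,3,2), (1,3,4), (1,5,1), (2,0,2), (2,3,2), (2,4,1), (2,5,1), … and 20 more.
Total: 32.

32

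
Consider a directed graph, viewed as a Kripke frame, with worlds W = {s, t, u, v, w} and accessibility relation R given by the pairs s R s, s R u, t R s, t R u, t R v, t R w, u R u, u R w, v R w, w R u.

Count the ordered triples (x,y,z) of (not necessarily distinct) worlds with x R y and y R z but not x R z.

3

Enumerating: (s,u,w), (v,w,u), (w,u,w).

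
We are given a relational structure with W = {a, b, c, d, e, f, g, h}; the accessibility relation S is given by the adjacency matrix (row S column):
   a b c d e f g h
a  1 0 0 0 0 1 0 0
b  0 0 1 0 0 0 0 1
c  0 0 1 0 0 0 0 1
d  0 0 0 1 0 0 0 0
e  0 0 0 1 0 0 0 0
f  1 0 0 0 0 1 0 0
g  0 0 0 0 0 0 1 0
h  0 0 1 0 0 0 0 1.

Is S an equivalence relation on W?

Reflexive: no — b is not related to itself.
Symmetric: no — b S c but not c S b.
Transitive: yes — every two-step S-path is closed by a direct edge.
So S is not an equivalence relation.

No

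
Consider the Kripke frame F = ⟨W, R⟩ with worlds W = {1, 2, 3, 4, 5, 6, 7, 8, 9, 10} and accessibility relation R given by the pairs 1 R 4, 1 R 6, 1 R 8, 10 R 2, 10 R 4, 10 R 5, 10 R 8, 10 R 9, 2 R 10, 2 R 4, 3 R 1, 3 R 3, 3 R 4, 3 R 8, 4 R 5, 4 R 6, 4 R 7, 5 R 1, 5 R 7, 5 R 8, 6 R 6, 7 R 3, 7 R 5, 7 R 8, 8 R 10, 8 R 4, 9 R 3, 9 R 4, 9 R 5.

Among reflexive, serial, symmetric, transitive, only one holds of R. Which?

Reflexive: no — 1 is not related to itself.
Serial: yes — every world has a successor (e.g. 1 R 4).
Symmetric: no — 1 R 4 but not 4 R 1.
Transitive: no — 1 R 4 and 4 R 5, but not 1 R 5.
Only serial holds.

serial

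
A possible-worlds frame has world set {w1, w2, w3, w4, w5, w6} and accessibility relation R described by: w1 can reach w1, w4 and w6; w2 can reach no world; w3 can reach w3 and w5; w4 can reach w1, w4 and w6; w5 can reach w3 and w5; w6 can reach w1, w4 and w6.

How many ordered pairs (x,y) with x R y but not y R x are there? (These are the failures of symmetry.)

R is symmetric; there are no such tuples.

0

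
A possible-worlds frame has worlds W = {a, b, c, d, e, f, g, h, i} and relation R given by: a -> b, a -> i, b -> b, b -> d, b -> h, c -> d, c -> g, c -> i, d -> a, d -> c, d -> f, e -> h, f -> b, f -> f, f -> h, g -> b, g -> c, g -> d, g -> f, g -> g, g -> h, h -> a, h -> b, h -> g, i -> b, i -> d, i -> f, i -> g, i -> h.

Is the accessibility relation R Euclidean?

No

Euclidean: no — a R b and a R i, but not b R i.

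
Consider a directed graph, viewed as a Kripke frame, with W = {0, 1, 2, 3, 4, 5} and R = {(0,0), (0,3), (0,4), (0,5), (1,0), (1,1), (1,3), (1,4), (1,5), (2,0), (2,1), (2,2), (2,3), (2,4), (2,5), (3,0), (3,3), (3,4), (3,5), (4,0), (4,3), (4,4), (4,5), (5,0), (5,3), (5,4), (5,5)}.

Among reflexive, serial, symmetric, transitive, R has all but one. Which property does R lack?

Reflexive: yes — every world is R-related to itself.
Serial: yes — every world has a successor (e.g. 0 R 0).
Symmetric: no — 1 R 0 but not 0 R 1.
Transitive: yes — every two-step R-path is closed by a direct edge.
Only symmetric fails.

symmetric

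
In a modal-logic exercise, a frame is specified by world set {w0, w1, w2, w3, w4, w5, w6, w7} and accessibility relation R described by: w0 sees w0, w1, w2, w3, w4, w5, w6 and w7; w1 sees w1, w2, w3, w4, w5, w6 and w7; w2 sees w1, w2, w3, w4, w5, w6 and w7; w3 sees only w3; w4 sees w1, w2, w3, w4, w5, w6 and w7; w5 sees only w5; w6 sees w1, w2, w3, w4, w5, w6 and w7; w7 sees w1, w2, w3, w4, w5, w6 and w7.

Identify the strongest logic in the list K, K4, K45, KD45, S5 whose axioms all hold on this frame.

K4

Transitive (axiom 4): yes — every two-step R-path is closed by a direct edge.
Euclidean (axiom 5): no — w0 R w3 and w0 R w1, but not w3 R w1.
Serial (axiom D): yes — every world has a successor (e.g. w0 R w0).
Reflexive (axiom T): yes — every world is R-related to itself.
So F validates K, K4; K45 would additionally require R to be Euclidean. The strongest is K4.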